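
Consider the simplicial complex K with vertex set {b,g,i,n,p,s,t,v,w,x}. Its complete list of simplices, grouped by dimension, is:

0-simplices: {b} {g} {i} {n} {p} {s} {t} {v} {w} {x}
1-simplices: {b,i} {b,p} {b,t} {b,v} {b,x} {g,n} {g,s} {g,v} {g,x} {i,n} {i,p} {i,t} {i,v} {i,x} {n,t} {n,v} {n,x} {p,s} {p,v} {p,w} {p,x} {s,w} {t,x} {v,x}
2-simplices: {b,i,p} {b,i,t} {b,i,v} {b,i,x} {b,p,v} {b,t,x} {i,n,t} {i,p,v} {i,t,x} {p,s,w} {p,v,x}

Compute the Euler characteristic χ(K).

n_0=10 n_1=24 n_2=11
χ=+10−24+11=-3

χ(K)=-3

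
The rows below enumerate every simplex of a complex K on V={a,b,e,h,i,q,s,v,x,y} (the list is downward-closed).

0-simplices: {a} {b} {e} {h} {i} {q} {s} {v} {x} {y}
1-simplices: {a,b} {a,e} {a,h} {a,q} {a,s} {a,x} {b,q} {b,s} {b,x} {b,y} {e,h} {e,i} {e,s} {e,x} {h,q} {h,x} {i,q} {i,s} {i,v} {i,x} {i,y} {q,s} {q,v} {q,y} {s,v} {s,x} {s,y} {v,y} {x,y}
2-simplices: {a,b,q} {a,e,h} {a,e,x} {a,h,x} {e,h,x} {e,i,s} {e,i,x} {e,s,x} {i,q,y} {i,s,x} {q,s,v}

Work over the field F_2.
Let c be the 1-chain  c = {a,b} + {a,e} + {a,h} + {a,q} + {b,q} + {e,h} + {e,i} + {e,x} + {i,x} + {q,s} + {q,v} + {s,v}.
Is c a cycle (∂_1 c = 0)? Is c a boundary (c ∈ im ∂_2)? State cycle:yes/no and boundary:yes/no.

cycle:yes boundary:yes

n_0=10 n_1=29 n_2=11  [Z2]
∂1: piv[ab,ae,ah,aq,as,ax,by,ei,iv] rk=9  ker:bq,bs,bx,eh,es,ex,hq,hx,iq,is,ix,iy,qs,qv,qy,sv,sx,sy,vy,xy
∂2: piv[abq,aeh,aex,ahx,eis,eix,esx,iqy,qsv] rk=9  ker:ehx,isx
∂1c = 0
c vs im∂2: reduces to 0 ⇒ boundary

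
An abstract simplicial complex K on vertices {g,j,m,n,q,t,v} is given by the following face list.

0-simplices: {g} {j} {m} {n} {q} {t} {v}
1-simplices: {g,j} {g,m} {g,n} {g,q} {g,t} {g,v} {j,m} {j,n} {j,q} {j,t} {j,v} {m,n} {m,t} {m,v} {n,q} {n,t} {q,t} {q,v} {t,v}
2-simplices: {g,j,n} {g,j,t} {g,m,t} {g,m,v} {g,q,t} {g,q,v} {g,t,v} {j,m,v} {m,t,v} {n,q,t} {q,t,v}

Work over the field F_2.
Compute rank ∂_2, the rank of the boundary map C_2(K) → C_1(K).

rank∂_2=9

n_0=7 n_1=19 n_2=11  [Z2]
∂1: piv[gj,gm,gn,gq,gt,gv] rk=6  ker:jm,jn,jq,jt,jv,mn,mt,mv,nq,nt,qt,qv,tv
∂2: piv[gjn,gjt,gmt,gmv,gqt,gqv,gtv,jmv,nqt] rk=9  ker:mtv,qtv
rk∂_2=9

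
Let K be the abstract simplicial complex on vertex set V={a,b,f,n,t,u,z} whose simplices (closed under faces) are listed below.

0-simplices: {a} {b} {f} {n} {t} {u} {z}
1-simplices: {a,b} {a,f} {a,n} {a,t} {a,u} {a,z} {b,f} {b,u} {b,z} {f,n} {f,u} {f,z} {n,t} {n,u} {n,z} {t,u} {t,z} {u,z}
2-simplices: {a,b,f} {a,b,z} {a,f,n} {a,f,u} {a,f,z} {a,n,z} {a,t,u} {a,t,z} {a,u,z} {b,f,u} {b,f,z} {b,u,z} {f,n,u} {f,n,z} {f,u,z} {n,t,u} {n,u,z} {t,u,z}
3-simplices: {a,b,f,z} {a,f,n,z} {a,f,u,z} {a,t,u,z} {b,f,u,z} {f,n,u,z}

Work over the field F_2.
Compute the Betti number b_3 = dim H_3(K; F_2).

n_0=7 n_1=18 n_2=18 n_3=6  [Z2]
∂1: piv[ab,af,an,at,au,az] rk=6  ker:bf,bu,bz,fn,fu,fz,nt,nu,nz,tu,tz,uz
∂2: piv[abf,abz,afn,afu,afz,anz,atu,atz,auz,bfu,fnu,ntu] rk=12  ker:bfz,buz,fnz,fuz,nuz,tuz
∂3: piv[abfz,afnz,afuz,atuz,bfuz,fnuz] rk=6
b_3=(6−6)−0=0

b_3=0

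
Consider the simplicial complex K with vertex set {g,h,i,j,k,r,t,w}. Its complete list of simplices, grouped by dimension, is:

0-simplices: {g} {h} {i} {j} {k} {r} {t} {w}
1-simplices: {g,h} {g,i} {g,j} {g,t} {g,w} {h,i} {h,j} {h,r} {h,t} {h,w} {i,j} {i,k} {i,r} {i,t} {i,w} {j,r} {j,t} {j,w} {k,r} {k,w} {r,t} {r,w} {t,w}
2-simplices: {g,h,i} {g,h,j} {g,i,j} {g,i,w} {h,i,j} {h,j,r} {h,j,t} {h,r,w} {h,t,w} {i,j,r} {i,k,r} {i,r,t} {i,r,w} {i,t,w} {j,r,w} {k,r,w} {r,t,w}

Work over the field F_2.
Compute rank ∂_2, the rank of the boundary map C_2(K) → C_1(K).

rank∂_2=15

n_0=8 n_1=23 n_2=17  [Z2]
∂1: piv[gh,gi,gj,gt,gw,hr,ik] rk=7  ker:hi,hj,ht,hw,ij,ir,it,iw,jr,jt,jw,kr,kw,rt,rw,tw
∂2: piv[ghi,ghj,gij,giw,hjr,hjt,hrw,htw,ijr,ikr,irt,irw,itw,jrw,krw] rk=15  ker:hij,rtw
rk∂_2=15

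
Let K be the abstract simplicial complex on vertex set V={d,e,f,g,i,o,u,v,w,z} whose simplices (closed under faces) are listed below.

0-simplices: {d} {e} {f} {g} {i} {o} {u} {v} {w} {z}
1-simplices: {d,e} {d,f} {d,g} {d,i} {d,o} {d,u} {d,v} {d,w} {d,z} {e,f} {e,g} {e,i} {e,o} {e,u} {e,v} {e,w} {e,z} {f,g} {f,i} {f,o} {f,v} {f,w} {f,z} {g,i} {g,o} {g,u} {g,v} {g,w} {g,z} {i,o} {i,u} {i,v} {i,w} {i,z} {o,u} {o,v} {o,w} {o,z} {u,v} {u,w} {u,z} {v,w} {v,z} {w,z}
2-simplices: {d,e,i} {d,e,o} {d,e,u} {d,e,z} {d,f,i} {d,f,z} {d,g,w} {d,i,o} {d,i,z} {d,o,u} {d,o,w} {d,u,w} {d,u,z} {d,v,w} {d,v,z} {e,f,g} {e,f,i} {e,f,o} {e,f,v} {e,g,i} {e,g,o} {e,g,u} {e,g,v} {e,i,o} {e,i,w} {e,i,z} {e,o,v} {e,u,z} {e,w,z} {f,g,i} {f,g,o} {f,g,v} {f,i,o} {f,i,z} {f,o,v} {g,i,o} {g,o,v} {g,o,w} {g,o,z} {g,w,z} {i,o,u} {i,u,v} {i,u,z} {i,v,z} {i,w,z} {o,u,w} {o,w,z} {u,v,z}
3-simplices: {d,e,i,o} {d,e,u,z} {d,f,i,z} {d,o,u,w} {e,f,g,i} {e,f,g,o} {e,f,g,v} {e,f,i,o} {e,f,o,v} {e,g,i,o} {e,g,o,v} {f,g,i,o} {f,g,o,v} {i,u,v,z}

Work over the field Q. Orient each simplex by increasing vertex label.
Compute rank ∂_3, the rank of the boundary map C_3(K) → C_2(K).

rank∂_3=12

n_0=10 n_1=44 n_2=48 n_3=14  [Q]
∂1: piv[de,df,dg,di,do,du,dv,dw,dz] rk=9  ker:ef,eg,ei,eo,eu,ev,ew,ez,fg,fi,fo,fv,fw,fz,gi,go,gu,gv,gw,gz,io,iu,iv,iw,iz,ou,ov,ow,oz,uv,uw,uz,vw,vz,wz
∂2: piv[dei,deo,deu,dez,dfi,dfz,dgw,dio,diz,dou,dow,duw,duz,dvw,dvz,efg,efi,efo,efv,egi,ego,egu,egv,eiw,eov,ewz,gow,goz,gwz,iou,iuv,ivz] rk=32  ker:eio,eiz,euz,fgi,fgo,fgv,fio,fiz,fov,gio,gov,iuz,iwz,ouw,owz,uvz
∂3: piv[deio,deuz,dfiz,douw,efgi,efgo,efgv,efio,efov,egio,egov,iuvz] rk=12  ker:fgio,fgov
rk∂_3=12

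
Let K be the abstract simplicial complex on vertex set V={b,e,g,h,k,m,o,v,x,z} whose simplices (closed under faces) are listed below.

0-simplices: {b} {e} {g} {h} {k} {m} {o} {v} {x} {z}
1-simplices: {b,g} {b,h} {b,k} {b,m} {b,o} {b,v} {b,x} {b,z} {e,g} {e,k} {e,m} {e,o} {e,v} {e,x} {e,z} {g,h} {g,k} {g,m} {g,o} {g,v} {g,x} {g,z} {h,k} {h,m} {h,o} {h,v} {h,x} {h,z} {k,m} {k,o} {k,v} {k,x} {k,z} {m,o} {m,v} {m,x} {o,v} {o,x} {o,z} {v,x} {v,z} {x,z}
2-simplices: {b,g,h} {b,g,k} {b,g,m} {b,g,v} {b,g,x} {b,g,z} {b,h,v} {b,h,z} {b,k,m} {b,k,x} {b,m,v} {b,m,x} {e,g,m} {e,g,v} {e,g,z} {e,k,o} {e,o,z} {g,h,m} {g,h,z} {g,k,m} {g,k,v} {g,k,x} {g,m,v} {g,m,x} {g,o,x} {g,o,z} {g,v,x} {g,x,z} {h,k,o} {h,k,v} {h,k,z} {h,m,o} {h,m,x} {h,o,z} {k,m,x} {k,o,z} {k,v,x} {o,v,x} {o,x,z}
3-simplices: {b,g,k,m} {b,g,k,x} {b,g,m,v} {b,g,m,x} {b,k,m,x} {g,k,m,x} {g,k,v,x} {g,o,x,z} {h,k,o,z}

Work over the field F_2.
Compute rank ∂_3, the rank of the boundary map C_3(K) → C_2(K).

n_0=10 n_1=42 n_2=39 n_3=9  [Z2]
∂1: piv[bg,bh,bk,bm,bo,bv,bx,bz,eg] rk=9  ker:ek,em,eo,ev,ex,ez,gh,gk,gm,go,gv,gx,gz,hk,hm,ho,hv,hx,hz,km,ko,kv,kx,kz,mo,mv,mx,ov,ox,oz,vx,vz,xz
∂2: piv[bgh,bgk,bgm,bgv,bgx,bgz,bhv,bhz,bkm,bkx,bmv,bmx,egm,egv,egz,eko,eoz,ghm,gkv,gox,goz,gvx,gxz,hko,hkv,hkz,hmo,hmx,hoz,ovx] rk=30  ker:ghz,gkm,gkx,gmv,gmx,kmx,koz,kvx,oxz
∂3: piv[bgkm,bgkx,bgmv,bgmx,bkmx,gkvx,goxz,hkoz] rk=8  ker:gkmx
rk∂_3=8

rank∂_3=8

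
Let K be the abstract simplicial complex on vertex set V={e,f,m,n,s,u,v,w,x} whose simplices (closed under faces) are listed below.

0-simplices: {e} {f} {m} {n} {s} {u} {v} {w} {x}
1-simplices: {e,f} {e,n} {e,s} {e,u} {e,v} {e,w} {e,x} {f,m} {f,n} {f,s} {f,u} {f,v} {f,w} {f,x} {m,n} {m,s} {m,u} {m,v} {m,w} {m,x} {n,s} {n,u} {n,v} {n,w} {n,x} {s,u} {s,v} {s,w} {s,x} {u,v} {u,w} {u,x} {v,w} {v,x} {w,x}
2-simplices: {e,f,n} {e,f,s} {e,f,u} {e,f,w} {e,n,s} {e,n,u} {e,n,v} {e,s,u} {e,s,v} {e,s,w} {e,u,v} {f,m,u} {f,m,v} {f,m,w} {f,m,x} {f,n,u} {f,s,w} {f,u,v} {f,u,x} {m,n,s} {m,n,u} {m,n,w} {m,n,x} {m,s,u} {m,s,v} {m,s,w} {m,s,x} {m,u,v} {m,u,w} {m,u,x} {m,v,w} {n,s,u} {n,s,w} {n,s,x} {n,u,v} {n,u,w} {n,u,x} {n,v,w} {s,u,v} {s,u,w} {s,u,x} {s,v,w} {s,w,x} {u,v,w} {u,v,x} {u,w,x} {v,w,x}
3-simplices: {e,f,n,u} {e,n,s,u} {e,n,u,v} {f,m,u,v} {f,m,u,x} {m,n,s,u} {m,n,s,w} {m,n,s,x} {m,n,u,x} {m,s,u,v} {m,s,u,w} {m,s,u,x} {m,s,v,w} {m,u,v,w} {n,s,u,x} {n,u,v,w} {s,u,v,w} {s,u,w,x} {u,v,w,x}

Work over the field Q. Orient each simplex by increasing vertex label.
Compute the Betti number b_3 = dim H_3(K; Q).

b_3=2

n_0=9 n_1=35 n_2=47 n_3=19  [Q]
∂1: piv[ef,en,es,eu,ev,ew,ex,fm] rk=8  ker:fn,fs,fu,fv,fw,fx,mn,ms,mu,mv,mw,mx,ns,nu,nv,nw,nx,su,sv,sw,sx,uv,uw,ux,vw,vx,wx
∂2: piv[efn,efs,efu,efw,ens,enu,env,esu,esv,esw,euv,fmu,fmv,fmw,fmx,fuv,fux,mns,mnu,mnw,mnx,msx,muw,mvw,swx,uvx] rk=26  ker:fnu,fsw,msu,msv,msw,muv,mux,nsu,nsw,nsx,nuv,nuw,nux,nvw,suv,suw,sux,svw,uvw,uwx,vwx
∂3: piv[efnu,ensu,enuv,fmuv,fmux,mnsu,mnsw,mnsx,mnux,msuv,msuw,msux,msvw,muvw,nuvw,suwx,uvwx] rk=17  ker:nsux,suvw
b_3=(19−17)−0=2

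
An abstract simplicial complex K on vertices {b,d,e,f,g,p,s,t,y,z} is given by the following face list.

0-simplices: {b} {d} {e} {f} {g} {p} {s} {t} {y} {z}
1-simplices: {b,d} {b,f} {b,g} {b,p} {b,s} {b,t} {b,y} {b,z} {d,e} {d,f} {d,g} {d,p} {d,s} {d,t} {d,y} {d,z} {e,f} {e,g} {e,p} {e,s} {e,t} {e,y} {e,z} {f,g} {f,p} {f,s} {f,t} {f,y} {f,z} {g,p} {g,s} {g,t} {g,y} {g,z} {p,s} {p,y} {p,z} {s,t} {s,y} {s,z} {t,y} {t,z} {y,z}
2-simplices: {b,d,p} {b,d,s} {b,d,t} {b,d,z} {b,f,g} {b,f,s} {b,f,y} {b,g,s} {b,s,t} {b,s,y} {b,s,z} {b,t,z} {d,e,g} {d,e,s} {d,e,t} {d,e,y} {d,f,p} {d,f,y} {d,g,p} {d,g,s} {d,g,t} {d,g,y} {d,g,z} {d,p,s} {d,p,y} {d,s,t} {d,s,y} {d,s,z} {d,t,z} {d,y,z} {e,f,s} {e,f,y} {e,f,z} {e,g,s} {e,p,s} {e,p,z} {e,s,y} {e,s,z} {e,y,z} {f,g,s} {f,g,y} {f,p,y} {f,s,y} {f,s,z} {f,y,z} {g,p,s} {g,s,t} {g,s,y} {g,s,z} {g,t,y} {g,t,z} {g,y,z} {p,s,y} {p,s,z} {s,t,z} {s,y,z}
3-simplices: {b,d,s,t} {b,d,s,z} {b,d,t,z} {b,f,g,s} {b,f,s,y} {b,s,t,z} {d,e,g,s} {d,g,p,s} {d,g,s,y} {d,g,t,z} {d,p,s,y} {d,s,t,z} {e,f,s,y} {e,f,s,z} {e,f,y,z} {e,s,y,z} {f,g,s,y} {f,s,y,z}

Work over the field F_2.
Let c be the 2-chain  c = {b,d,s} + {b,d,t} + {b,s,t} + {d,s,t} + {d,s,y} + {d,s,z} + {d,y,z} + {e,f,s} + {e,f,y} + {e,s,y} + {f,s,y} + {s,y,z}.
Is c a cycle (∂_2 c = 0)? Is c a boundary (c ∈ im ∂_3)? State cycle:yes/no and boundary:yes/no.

cycle:yes boundary:no

n_0=10 n_1=43 n_2=56 n_3=18  [Z2]
∂1: piv[bd,bf,bg,bp,bs,bt,by,bz,de] rk=9  ker:df,dg,dp,ds,dt,dy,dz,ef,eg,ep,es,et,ey,ez,fg,fp,fs,ft,fy,fz,gp,gs,gt,gy,gz,ps,py,pz,st,sy,sz,ty,tz,yz
∂2: piv[bdp,bds,bdt,bdz,bfg,bfs,bfy,bgs,bst,bsy,bsz,btz,deg,des,det,dey,dfp,dfy,dgp,dgs,dgt,dgy,dgz,dps,dpy,dsy,dyz,efs,efz,eps,epz,esz,gty] rk=33  ker:dst,dsz,dtz,efy,egs,esy,eyz,fgs,fgy,fpy,fsy,fsz,fyz,gps,gst,gsy,gsz,gtz,gyz,psy,psz,stz,syz
∂3: piv[bdst,bdsz,bdtz,bfgs,bfsy,bstz,degs,dgps,dgsy,dgtz,dpsy,efsy,efsz,efyz,esyz,fgsy] rk=16  ker:dstz,fsyz
∂2c = 0
c vs im∂3: residual ≠ 0 ⇒ not boundary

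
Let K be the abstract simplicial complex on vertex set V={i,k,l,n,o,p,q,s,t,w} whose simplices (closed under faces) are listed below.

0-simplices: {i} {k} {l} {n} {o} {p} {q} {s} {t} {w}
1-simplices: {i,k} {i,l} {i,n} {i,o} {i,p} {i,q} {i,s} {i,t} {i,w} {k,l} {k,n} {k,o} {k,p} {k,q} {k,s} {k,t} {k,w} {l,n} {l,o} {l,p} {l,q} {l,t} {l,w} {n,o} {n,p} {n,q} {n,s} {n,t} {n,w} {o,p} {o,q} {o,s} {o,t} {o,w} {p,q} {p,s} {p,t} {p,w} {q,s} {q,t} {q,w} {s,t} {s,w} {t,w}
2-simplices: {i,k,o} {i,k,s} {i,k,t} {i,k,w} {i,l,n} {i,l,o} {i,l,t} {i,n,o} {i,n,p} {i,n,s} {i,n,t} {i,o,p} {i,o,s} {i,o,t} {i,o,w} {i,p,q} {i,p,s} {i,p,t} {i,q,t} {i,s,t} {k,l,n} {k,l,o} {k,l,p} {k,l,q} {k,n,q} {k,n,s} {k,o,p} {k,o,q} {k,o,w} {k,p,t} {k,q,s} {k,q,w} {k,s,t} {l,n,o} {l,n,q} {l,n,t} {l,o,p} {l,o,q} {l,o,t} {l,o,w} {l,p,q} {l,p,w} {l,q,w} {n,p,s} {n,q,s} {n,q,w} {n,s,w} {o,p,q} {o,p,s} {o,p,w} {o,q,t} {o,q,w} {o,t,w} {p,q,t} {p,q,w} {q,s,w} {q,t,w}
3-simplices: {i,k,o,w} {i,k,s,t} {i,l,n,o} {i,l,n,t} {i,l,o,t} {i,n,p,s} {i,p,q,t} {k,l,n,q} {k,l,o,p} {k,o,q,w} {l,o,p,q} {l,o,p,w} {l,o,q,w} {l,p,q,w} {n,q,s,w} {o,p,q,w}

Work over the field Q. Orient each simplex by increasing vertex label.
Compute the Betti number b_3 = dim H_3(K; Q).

b_3=1

n_0=10 n_1=44 n_2=57 n_3=16  [Q]
∂1: piv[ik,il,in,io,ip,iq,is,it,iw] rk=9  ker:kl,kn,ko,kp,kq,ks,kt,kw,ln,lo,lp,lq,lt,lw,no,np,nq,ns,nt,nw,op,oq,os,ot,ow,pq,ps,pt,pw,qs,qt,qw,st,sw,tw
∂2: piv[iko,iks,ikt,ikw,iln,ilo,ilt,ino,inp,ins,int,iop,ios,iot,iow,ipq,ips,ipt,iqt,ist,kln,klo,klp,klq,knq,kop,koq,kqs,kqw,low,lpq,lpw,nqw,nsw,otw] rk=35  ker:kns,kow,kpt,kst,lno,lnq,lnt,lop,loq,lot,lqw,nps,nqs,opq,ops,opw,oqt,oqw,pqt,pqw,qsw,qtw
∂3: piv[ikow,ikst,ilno,ilnt,ilot,inps,ipqt,klnq,klop,koqw,lopq,lopw,loqw,lpqw,nqsw] rk=15  ker:opqw
b_3=(16−15)−0=1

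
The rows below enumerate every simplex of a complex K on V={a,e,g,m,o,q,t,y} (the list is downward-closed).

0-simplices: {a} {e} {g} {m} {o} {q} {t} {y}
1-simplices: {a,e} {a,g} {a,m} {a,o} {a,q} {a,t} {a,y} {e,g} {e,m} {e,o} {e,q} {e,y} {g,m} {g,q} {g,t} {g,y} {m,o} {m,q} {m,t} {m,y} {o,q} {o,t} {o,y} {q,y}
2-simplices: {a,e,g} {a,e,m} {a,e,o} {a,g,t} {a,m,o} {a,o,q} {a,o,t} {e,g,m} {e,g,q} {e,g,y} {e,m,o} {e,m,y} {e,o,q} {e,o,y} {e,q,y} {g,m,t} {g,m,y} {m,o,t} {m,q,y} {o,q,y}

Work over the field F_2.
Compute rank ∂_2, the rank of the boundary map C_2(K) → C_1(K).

rank∂_2=16

n_0=8 n_1=24 n_2=20  [Z2]
∂1: piv[ae,ag,am,ao,aq,at,ay] rk=7  ker:eg,em,eo,eq,ey,gm,gq,gt,gy,mo,mq,mt,my,oq,ot,oy,qy
∂2: piv[aeg,aem,aeo,agt,amo,aoq,aot,egm,egq,egy,emy,eoq,eoy,eqy,gmt,mqy] rk=16  ker:emo,gmy,mot,oqy
rk∂_2=16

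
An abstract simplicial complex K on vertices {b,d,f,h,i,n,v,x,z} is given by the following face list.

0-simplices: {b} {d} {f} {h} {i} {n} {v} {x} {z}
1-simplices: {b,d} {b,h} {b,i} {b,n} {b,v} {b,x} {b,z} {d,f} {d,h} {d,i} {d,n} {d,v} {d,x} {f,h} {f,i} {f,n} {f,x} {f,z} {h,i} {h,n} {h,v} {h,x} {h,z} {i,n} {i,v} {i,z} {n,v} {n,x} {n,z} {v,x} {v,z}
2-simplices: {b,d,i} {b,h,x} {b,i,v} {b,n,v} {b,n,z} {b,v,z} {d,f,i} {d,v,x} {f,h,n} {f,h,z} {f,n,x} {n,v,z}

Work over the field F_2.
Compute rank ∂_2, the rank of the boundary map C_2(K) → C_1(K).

rank∂_2=11

n_0=9 n_1=31 n_2=12  [Z2]
∂1: piv[bd,bh,bi,bn,bv,bx,bz,df] rk=8  ker:dh,di,dn,dv,dx,fh,fi,fn,fx,fz,hi,hn,hv,hx,hz,in,iv,iz,nv,nx,nz,vx,vz
∂2: piv[bdi,bhx,biv,bnv,bnz,bvz,dfi,dvx,fhn,fhz,fnx] rk=11  ker:nvz
rk∂_2=11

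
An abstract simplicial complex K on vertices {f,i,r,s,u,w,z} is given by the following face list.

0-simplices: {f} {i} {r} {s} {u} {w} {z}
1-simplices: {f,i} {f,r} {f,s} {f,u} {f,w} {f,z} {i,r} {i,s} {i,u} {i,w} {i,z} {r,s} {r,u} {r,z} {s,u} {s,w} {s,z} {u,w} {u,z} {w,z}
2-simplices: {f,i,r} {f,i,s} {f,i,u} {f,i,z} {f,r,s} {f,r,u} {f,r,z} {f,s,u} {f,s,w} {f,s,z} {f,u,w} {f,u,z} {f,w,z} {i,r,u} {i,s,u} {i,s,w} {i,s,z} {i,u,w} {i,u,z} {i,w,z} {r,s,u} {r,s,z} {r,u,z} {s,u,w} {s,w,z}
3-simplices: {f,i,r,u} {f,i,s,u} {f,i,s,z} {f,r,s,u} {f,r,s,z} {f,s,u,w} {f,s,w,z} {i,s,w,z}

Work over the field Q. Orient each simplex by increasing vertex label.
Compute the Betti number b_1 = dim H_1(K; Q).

n_0=7 n_1=20 n_2=25 n_3=8  [Q]
∂1: piv[fi,fr,fs,fu,fw,fz] rk=6  ker:ir,is,iu,iw,iz,rs,ru,rz,su,sw,sz,uw,uz,wz
∂2: piv[fir,fis,fiu,fiz,frs,fru,frz,fsu,fsw,fsz,fuw,fuz,fwz,isw] rk=14  ker:iru,isu,isz,iuw,iuz,iwz,rsu,rsz,ruz,suw,swz
∂3: piv[firu,fisu,fisz,frsu,frsz,fsuw,fswz,iswz] rk=8
b_1=(20−6)−14=0

b_1=0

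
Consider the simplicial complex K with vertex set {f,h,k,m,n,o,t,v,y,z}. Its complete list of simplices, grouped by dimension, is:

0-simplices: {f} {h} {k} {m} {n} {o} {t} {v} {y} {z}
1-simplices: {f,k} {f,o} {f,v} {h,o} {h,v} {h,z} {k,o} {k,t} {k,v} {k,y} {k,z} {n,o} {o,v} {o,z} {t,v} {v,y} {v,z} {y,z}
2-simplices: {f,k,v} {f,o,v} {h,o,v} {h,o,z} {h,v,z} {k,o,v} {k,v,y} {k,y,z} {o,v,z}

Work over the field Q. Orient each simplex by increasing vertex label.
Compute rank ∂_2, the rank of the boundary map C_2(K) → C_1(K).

rank∂_2=8

n_0=10 n_1=18 n_2=9  [Q]
∂1: piv[fk,fo,fv,ho,hz,kt,ky,no] rk=8  ker:hv,ko,kv,kz,ov,oz,tv,vy,vz,yz
∂2: piv[fkv,fov,hov,hoz,hvz,kov,kvy,kyz] rk=8  ker:ovz
rk∂_2=8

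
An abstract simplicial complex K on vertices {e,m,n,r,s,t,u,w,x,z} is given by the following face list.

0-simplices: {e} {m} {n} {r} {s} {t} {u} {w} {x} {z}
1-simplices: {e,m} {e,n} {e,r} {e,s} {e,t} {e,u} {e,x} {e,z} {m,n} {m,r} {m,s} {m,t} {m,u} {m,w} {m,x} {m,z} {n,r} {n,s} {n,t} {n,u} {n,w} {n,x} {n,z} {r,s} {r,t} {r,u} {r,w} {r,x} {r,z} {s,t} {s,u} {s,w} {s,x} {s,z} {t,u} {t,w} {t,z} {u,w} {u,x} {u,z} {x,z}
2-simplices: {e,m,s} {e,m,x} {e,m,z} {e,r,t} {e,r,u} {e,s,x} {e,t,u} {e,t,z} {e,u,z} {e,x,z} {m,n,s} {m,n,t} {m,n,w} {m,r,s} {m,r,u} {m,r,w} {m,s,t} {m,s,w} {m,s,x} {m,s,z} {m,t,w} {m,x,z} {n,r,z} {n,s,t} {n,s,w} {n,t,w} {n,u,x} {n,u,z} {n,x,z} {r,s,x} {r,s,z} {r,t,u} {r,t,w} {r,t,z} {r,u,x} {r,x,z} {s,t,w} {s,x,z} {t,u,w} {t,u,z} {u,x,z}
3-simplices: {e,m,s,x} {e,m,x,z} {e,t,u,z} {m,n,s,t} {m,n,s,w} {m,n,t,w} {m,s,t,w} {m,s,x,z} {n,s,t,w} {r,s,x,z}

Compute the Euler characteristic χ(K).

n_0=10 n_1=41 n_2=41 n_3=10
χ=+10−41+41−10=0

χ(K)=0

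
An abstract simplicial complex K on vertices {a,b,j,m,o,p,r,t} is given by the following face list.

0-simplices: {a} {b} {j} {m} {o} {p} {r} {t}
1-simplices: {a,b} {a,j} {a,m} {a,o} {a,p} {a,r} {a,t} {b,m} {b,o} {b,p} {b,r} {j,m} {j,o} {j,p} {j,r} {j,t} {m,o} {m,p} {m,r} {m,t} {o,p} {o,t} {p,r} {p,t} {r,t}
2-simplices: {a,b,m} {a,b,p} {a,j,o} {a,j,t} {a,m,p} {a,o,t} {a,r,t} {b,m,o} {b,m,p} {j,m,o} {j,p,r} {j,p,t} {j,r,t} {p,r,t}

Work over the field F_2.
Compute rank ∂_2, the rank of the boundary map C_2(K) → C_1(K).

rank∂_2=12

n_0=8 n_1=25 n_2=14  [Z2]
∂1: piv[ab,aj,am,ao,ap,ar,at] rk=7  ker:bm,bo,bp,br,jm,jo,jp,jr,jt,mo,mp,mr,mt,op,ot,pr,pt,rt
∂2: piv[abm,abp,ajo,ajt,amp,aot,art,bmo,jmo,jpr,jpt,jrt] rk=12  ker:bmp,prt
rk∂_2=12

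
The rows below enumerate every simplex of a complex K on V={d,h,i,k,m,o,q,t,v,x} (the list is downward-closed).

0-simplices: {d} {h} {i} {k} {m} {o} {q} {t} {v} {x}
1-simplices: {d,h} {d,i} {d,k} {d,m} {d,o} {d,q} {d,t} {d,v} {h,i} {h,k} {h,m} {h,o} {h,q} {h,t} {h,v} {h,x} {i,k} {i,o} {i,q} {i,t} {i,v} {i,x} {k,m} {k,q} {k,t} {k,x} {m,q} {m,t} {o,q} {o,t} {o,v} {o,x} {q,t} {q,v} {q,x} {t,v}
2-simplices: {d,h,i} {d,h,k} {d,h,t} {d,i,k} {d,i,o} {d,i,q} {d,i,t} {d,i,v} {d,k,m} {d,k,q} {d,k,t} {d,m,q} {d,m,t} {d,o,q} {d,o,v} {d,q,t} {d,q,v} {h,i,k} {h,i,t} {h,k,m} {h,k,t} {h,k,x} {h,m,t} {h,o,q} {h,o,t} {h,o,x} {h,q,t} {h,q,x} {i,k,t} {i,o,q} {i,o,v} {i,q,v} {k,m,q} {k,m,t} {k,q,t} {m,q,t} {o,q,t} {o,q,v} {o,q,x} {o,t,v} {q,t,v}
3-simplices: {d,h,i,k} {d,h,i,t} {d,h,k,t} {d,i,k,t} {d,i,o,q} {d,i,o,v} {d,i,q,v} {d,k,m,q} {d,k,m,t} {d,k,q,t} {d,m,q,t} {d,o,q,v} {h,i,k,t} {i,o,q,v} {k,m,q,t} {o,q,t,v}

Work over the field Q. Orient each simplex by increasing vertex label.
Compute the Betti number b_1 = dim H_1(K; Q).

n_0=10 n_1=36 n_2=41 n_3=16  [Q]
∂1: piv[dh,di,dk,dm,do,dq,dt,dv,hx] rk=9  ker:hi,hk,hm,ho,hq,ht,hv,ik,io,iq,it,iv,ix,km,kq,kt,kx,mq,mt,oq,ot,ov,ox,qt,qv,qx,tv
∂2: piv[dhi,dhk,dht,dik,dio,diq,dit,div,dkm,dkq,dkt,dmq,dmt,doq,dov,dqt,dqv,hkm,hkx,hoq,hot,hox,hqt,hqx,otv] rk=25  ker:hik,hit,hkt,hmt,ikt,ioq,iov,iqv,kmq,kmt,kqt,mqt,oqt,oqv,oqx,qtv
∂3: piv[dhik,dhit,dhkt,dikt,dioq,diov,diqv,dkmq,dkmt,dkqt,dmqt,doqv,oqtv] rk=13  ker:hikt,ioqv,kmqt
b_1=(36−9)−25=2

b_1=2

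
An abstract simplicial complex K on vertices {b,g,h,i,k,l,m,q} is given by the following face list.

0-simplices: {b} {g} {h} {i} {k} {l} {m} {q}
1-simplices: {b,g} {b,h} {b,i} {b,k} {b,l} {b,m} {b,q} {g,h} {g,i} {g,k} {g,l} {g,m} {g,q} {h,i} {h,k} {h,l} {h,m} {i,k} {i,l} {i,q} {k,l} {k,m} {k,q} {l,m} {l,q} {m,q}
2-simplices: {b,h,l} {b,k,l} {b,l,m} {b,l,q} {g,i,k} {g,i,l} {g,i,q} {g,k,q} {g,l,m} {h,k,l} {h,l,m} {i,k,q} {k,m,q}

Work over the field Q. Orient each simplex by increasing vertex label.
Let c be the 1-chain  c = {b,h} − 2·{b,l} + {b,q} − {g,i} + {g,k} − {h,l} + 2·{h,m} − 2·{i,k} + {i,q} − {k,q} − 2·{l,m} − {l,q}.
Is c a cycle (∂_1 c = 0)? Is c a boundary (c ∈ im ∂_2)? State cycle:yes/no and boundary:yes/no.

cycle:yes boundary:yes

n_0=8 n_1=26 n_2=13  [Q]
∂1: piv[bg,bh,bi,bk,bl,bm,bq] rk=7  ker:gh,gi,gk,gl,gm,gq,hi,hk,hl,hm,ik,il,iq,kl,km,kq,lm,lq,mq
∂2: piv[bhl,bkl,blm,blq,gik,gil,giq,gkq,glm,hkl,hlm,kmq] rk=12  ker:ikq
∂1c = 0
c vs im∂2: reduces to 0 ⇒ boundary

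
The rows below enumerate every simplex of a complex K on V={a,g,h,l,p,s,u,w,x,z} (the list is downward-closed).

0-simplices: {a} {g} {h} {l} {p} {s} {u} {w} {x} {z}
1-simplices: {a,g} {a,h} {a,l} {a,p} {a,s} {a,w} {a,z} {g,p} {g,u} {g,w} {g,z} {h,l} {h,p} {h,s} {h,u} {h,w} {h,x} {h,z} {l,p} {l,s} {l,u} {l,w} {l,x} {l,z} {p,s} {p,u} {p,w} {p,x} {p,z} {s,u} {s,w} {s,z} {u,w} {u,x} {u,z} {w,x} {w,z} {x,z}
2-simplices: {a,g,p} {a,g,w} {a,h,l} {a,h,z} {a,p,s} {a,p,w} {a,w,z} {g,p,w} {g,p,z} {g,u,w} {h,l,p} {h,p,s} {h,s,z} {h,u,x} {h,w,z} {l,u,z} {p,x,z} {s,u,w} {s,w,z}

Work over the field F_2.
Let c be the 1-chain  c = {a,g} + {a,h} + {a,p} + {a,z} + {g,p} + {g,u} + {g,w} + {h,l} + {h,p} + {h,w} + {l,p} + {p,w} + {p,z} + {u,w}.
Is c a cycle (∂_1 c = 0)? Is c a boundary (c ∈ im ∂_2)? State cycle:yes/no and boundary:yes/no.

n_0=10 n_1=38 n_2=19  [Z2]
∂1: piv[ag,ah,al,ap,as,aw,az,gu,hx] rk=9  ker:gp,gw,gz,hl,hp,hs,hu,hw,hz,lp,ls,lu,lw,lx,lz,ps,pu,pw,px,pz,su,sw,sz,uw,ux,uz,wx,wz,xz
∂2: piv[agp,agw,ahl,ahz,aps,apw,awz,gpz,guw,hlp,hps,hsz,hux,hwz,luz,pxz,suw,swz] rk=18  ker:gpw
∂1c = 0
c vs im∂2: residual ≠ 0 ⇒ not boundary

cycle:yes boundary:no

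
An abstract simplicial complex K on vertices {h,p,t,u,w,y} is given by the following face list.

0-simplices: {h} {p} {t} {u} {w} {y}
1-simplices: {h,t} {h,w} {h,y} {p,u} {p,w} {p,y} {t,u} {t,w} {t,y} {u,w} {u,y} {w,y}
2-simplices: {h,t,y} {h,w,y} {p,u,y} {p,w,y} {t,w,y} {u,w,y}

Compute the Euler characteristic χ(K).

χ(K)=0

n_0=6 n_1=12 n_2=6
χ=+6−12+6=0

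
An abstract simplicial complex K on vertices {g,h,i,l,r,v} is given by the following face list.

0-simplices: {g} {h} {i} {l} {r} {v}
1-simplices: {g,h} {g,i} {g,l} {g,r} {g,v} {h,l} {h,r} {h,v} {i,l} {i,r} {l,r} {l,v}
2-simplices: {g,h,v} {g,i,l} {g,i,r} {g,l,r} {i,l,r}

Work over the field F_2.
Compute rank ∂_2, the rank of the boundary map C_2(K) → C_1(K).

n_0=6 n_1=12 n_2=5  [Z2]
∂1: piv[gh,gi,gl,gr,gv] rk=5  ker:hl,hr,hv,il,ir,lr,lv
∂2: piv[ghv,gil,gir,glr] rk=4  ker:ilr
rk∂_2=4

rank∂_2=4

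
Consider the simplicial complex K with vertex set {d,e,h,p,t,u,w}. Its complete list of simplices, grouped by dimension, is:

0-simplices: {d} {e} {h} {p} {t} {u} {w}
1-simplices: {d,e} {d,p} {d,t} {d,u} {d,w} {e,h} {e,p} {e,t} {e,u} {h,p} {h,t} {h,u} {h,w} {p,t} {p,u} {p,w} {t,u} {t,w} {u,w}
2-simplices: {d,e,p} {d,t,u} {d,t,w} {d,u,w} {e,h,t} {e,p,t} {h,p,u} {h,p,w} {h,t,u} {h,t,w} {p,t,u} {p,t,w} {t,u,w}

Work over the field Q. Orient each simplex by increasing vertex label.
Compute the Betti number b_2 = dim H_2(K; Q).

b_2=2

n_0=7 n_1=19 n_2=13  [Q]
∂1: piv[de,dp,dt,du,dw,eh] rk=6  ker:ep,et,eu,hp,ht,hu,hw,pt,pu,pw,tu,tw,uw
∂2: piv[dep,dtu,dtw,duw,eht,ept,hpu,hpw,htu,htw,ptu] rk=11  ker:ptw,tuw
b_2=(13−11)−0=2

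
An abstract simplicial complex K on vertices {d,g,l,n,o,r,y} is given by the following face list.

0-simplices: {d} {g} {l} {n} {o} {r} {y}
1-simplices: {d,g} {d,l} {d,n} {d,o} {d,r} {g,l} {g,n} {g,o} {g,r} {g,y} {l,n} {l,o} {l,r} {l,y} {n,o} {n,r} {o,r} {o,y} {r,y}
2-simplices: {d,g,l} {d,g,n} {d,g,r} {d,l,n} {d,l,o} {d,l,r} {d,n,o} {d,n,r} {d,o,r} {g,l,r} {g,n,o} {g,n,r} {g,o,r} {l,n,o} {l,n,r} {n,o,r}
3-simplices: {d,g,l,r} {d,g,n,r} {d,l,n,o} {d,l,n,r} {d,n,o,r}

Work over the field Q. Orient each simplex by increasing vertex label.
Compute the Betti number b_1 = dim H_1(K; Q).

n_0=7 n_1=19 n_2=16 n_3=5  [Q]
∂1: piv[dg,dl,dn,do,dr,gy] rk=6  ker:gl,gn,go,gr,ln,lo,lr,ly,no,nr,or,oy,ry
∂2: piv[dgl,dgn,dgr,dln,dlo,dlr,dno,dnr,dor,gno] rk=10  ker:glr,gnr,gor,lno,lnr,nor
∂3: piv[dglr,dgnr,dlno,dlnr,dnor] rk=5
b_1=(19−6)−10=3

b_1=3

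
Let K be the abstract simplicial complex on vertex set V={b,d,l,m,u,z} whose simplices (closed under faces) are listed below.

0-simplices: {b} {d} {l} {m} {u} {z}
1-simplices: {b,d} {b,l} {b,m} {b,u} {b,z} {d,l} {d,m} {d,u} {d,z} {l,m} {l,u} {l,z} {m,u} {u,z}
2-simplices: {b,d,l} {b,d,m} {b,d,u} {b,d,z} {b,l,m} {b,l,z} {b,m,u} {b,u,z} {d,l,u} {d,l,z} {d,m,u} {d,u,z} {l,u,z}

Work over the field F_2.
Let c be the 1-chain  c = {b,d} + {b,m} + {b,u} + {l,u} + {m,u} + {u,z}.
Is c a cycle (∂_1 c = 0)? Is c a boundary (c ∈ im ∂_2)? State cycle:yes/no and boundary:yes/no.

n_0=6 n_1=14 n_2=13  [Z2]
∂1: piv[bd,bl,bm,bu,bz] rk=5  ker:dl,dm,du,dz,lm,lu,lz,mu,uz
∂2: piv[bdl,bdm,bdu,bdz,blm,blz,bmu,buz,dlu] rk=9  ker:dlz,dmu,duz,luz
∂1c = {b} + {d} + {l} + {z}

cycle:no boundary:no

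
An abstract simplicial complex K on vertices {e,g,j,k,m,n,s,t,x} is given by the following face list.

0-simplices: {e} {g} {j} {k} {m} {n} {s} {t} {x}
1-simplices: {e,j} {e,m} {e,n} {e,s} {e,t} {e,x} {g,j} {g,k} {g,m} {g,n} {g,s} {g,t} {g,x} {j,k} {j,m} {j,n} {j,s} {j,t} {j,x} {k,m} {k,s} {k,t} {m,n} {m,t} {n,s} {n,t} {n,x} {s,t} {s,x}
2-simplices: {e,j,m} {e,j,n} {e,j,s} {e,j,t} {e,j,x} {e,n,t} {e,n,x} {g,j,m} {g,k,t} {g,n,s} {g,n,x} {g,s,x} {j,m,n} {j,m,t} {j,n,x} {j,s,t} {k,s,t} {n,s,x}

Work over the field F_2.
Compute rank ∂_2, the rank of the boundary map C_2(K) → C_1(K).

rank∂_2=16

n_0=9 n_1=29 n_2=18  [Z2]
∂1: piv[ej,em,en,es,et,ex,gj,gk] rk=8  ker:gm,gn,gs,gt,gx,jk,jm,jn,js,jt,jx,km,ks,kt,mn,mt,ns,nt,nx,st,sx
∂2: piv[ejm,ejn,ejs,ejt,ejx,ent,enx,gjm,gkt,gns,gnx,gsx,jmn,jmt,jst,kst] rk=16  ker:jnx,nsx
rk∂_2=16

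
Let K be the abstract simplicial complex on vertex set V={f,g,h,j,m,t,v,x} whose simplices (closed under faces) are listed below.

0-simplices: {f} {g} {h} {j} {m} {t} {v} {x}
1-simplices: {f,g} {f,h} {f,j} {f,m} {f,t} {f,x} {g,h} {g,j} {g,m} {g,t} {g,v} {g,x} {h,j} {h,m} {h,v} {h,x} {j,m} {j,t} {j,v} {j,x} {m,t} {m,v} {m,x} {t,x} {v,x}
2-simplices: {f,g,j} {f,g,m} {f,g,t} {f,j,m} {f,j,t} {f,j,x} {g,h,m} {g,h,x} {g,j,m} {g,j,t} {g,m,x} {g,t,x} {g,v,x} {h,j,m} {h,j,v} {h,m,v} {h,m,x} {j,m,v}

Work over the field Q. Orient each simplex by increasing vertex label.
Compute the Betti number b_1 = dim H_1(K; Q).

n_0=8 n_1=25 n_2=18  [Q]
∂1: piv[fg,fh,fj,fm,ft,fx,gv] rk=7  ker:gh,gj,gm,gt,gx,hj,hm,hv,hx,jm,jt,jv,jx,mt,mv,mx,tx,vx
∂2: piv[fgj,fgm,fgt,fjm,fjt,fjx,ghm,ghx,gmx,gtx,gvx,hjm,hjv,hmv] rk=14  ker:gjm,gjt,hmx,jmv
b_1=(25−7)−14=4

b_1=4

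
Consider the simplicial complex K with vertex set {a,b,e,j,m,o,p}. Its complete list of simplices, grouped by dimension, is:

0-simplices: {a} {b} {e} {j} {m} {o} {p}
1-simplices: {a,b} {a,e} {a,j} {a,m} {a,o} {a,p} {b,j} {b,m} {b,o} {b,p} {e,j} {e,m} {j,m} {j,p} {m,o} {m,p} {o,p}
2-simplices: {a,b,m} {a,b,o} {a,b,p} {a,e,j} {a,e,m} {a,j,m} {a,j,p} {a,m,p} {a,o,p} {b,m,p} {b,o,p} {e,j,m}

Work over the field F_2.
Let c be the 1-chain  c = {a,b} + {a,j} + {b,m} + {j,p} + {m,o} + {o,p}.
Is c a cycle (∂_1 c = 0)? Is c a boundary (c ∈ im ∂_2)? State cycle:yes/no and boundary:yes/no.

n_0=7 n_1=17 n_2=12  [Z2]
∂1: piv[ab,ae,aj,am,ao,ap] rk=6  ker:bj,bm,bo,bp,ej,em,jm,jp,mo,mp,op
∂2: piv[abm,abo,abp,aej,aem,ajm,ajp,amp,aop] rk=9  ker:bmp,bop,ejm
∂1c = 0
c vs im∂2: residual ≠ 0 ⇒ not boundary

cycle:yes boundary:no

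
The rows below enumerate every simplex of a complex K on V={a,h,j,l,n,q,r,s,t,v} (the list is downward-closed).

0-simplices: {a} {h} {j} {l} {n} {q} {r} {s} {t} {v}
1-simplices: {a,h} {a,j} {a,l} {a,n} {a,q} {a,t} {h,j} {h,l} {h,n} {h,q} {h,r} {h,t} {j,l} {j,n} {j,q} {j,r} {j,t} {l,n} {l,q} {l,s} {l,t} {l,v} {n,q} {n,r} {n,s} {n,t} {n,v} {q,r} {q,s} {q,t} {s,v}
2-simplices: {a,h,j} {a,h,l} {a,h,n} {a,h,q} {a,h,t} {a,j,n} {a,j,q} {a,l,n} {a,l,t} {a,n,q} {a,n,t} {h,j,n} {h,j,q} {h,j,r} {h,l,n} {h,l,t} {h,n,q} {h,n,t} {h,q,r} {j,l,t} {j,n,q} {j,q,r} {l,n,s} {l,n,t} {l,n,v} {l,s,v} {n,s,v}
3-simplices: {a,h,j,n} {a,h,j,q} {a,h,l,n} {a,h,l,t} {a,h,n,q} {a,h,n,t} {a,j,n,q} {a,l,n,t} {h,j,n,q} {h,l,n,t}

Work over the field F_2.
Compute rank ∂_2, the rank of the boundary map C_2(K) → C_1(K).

rank∂_2=17

n_0=10 n_1=31 n_2=27 n_3=10  [Z2]
∂1: piv[ah,aj,al,an,aq,at,hr,ls,lv] rk=9  ker:hj,hl,hn,hq,ht,jl,jn,jq,jr,jt,ln,lq,lt,nq,nr,ns,nt,nv,qr,qs,qt,sv
∂2: piv[ahj,ahl,ahn,ahq,aht,ajn,ajq,aln,alt,anq,ant,hjr,hqr,jlt,lns,lnv,lsv] rk=17  ker:hjn,hjq,hln,hlt,hnq,hnt,jnq,jqr,lnt,nsv
∂3: piv[ahjn,ahjq,ahln,ahlt,ahnq,ahnt,ajnq,alnt] rk=8  ker:hjnq,hlnt
rk∂_2=17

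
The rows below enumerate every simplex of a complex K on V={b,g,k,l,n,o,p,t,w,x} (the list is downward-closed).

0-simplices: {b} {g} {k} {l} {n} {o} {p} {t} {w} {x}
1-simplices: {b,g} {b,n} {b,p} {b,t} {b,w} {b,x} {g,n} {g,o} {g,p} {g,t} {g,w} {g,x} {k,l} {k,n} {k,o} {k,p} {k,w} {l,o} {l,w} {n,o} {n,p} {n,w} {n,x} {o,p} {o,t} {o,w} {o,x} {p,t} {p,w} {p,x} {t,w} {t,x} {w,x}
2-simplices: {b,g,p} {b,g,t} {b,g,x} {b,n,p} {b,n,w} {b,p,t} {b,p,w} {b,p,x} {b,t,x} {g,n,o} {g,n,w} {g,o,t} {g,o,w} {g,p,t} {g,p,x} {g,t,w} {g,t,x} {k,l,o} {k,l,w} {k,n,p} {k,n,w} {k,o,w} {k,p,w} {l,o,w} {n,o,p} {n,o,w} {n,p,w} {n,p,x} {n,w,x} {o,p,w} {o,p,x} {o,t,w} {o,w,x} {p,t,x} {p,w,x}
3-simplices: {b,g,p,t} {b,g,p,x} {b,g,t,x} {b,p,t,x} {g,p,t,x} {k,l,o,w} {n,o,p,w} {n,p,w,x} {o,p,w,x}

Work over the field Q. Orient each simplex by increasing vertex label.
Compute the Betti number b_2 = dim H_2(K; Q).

n_0=10 n_1=33 n_2=35 n_3=9  [Q]
∂1: piv[bg,bn,bp,bt,bw,bx,go,kl,kn] rk=9  ker:gn,gp,gt,gw,gx,ko,kp,kw,lo,lw,no,np,nw,nx,op,ot,ow,ox,pt,pw,px,tw,tx,wx
∂2: piv[bgp,bgt,bgx,bnp,bnw,bpt,bpw,bpx,btx,gno,gnw,got,gow,gtw,klo,klw,knp,knw,kow,nop,npx,nwx,opx] rk=23  ker:gpt,gpx,gtx,kpw,low,now,npw,opw,otw,owx,ptx,pwx
∂3: piv[bgpt,bgpx,bgtx,bptx,klow,nopw,npwx,opwx] rk=8  ker:gptx
b_2=(35−23)−8=4

b_2=4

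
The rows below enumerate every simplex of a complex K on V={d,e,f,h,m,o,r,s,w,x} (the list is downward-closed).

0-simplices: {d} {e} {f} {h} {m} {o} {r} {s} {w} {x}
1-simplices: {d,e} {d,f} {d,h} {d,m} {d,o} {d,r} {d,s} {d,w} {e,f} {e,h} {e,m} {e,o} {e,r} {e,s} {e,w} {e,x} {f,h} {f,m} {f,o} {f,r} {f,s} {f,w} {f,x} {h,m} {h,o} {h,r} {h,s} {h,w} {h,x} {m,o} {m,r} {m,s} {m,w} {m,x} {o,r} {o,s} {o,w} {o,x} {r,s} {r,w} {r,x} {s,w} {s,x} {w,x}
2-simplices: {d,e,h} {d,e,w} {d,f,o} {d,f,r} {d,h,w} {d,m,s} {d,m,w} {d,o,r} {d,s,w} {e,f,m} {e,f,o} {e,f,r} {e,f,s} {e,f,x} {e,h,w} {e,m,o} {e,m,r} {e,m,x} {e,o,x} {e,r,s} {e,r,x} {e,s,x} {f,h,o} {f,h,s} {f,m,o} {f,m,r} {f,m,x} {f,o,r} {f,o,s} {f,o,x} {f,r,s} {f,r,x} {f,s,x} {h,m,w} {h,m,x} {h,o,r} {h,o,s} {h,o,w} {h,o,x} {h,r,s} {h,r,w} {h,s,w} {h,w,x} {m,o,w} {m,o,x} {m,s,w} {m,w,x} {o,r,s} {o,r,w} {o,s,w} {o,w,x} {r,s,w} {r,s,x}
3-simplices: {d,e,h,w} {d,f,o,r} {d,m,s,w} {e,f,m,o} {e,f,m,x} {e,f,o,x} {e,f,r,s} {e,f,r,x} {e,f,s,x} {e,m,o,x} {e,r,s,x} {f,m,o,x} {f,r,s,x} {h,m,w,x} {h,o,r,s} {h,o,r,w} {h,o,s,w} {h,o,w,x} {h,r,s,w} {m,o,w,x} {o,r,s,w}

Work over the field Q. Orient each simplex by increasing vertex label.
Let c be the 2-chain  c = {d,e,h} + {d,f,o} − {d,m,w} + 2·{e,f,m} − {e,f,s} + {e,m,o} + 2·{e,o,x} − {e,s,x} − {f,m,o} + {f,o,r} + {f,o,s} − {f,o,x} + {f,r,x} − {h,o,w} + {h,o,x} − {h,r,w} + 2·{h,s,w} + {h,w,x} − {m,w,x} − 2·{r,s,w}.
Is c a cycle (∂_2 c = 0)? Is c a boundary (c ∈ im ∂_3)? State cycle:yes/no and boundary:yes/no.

n_0=10 n_1=44 n_2=53 n_3=21  [Q]
∂1: piv[de,df,dh,dm,do,dr,ds,dw,ex] rk=9  ker:ef,eh,em,eo,er,es,ew,fh,fm,fo,fr,fs,fw,fx,hm,ho,hr,hs,hw,hx,mo,mr,ms,mw,mx,or,os,ow,ox,rs,rw,rx,sw,sx,wx
∂2: piv[deh,dew,dfo,dfr,dhw,dms,dmw,dor,dsw,efm,efo,efr,efs,efx,emo,emr,emx,eox,ers,erx,esx,fho,fhs,fos,hmw,hmx,hor,how,hox,hrw,hsw,hwx] rk=32  ker:ehw,fmo,fmr,fmx,for,fox,frs,frx,fsx,hos,hrs,mow,mox,msw,mwx,ors,orw,osw,owx,rsw,rsx
∂3: piv[dehw,dfor,dmsw,efmo,efmx,efox,efrs,efrx,efsx,emox,ersx,hmwx,hors,horw,hosw,howx,hrsw,mowx] rk=18  ker:fmox,frsx,orsw
∂2c = {d,e} + {d,f} − {d,h} − {d,m} − {d,o} + {d,w} + {e,f} + {e,h} − {e,m} + {e,o} − {e,x} + {f,m} + 3·{f,o} − 2·{f,s} − {h,r} + 2·{h,s} + {h,w} − 2·{h,x} − 2·{m,w} + {m,x} + {o,r} + {o,s} − {o,w} + 2·{o,x} − 2·{r,s} + {r,w} + {r,x} − {s,x}

cycle:no boundary:no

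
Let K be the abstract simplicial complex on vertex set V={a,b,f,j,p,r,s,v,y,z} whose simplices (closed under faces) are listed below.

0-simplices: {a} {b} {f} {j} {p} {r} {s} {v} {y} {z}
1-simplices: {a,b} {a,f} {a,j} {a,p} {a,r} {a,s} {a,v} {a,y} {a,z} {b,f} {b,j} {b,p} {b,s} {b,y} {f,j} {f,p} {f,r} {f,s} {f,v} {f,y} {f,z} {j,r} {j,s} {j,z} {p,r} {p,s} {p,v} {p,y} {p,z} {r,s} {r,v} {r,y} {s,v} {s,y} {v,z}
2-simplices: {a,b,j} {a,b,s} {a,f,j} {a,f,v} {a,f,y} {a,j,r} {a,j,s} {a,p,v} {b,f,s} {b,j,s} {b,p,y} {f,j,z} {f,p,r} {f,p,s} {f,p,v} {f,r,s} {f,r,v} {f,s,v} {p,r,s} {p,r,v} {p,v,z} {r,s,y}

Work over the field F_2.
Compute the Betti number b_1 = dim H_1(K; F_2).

b_1=7

n_0=10 n_1=35 n_2=22  [Z2]
∂1: piv[ab,af,aj,ap,ar,as,av,ay,az] rk=9  ker:bf,bj,bp,bs,by,fj,fp,fr,fs,fv,fy,fz,jr,js,jz,pr,ps,pv,py,pz,rs,rv,ry,sv,sy,vz
∂2: piv[abj,abs,afj,afv,afy,ajr,ajs,apv,bfs,bpy,fjz,fpr,fps,fpv,frs,frv,fsv,pvz,rsy] rk=19  ker:bjs,prs,prv
b_1=(35−9)−19=7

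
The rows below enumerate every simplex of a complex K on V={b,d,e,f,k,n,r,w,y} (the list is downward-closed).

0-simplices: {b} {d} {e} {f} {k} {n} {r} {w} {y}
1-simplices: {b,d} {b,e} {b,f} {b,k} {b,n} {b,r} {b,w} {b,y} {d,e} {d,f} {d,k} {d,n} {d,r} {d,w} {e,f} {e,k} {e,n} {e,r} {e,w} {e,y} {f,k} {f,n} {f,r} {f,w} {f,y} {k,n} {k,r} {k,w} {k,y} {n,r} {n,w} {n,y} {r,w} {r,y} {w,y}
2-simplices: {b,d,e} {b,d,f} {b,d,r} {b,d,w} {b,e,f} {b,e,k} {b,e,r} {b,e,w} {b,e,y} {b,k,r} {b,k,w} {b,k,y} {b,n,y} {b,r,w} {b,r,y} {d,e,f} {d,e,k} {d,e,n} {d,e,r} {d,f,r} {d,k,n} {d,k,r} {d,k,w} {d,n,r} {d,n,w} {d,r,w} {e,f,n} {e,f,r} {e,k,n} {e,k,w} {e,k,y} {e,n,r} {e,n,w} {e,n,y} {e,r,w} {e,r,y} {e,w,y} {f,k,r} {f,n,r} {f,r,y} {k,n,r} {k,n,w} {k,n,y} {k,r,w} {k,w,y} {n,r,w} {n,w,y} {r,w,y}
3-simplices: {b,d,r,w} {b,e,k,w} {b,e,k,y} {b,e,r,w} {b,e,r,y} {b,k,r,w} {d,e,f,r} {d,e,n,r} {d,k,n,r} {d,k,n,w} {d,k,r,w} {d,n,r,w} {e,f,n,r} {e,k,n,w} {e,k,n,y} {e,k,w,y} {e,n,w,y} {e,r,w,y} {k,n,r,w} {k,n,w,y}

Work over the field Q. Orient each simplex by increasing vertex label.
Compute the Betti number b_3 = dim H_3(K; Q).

b_3=2

n_0=9 n_1=35 n_2=48 n_3=20  [Q]
∂1: piv[bd,be,bf,bk,bn,br,bw,by] rk=8  ker:de,df,dk,dn,dr,dw,ef,ek,en,er,ew,ey,fk,fn,fr,fw,fy,kn,kr,kw,ky,nr,nw,ny,rw,ry,wy
∂2: piv[bde,bdf,bdr,bdw,bef,bek,ber,bew,bey,bkr,bkw,bky,bny,brw,bry,dek,den,dfr,dkn,dnr,dnw,efn,eny,ewy,fkr,fry] rk=26  ker:def,der,dkr,dkw,drw,efr,ekn,ekw,eky,enr,enw,erw,ery,fnr,knr,knw,kny,krw,kwy,nrw,nwy,rwy
∂3: piv[bdrw,bekw,beky,berw,bery,bkrw,defr,denr,dknr,dknw,dkrw,dnrw,efnr,eknw,ekny,ekwy,enwy,erwy] rk=18  ker:knrw,knwy
b_3=(20−18)−0=2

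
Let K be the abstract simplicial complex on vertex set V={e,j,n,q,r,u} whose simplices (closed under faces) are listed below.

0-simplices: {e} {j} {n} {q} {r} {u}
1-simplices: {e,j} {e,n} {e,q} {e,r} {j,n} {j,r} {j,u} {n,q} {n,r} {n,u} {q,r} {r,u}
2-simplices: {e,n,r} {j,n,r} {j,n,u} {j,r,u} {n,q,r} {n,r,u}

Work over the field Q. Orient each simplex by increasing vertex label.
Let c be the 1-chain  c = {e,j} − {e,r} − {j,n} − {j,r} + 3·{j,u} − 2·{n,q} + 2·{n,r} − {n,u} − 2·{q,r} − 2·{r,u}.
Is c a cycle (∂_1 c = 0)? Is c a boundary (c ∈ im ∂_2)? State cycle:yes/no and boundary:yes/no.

n_0=6 n_1=12 n_2=6  [Q]
∂1: piv[ej,en,eq,er,ju] rk=5  ker:jn,jr,nq,nr,nu,qr,ru
∂2: piv[enr,jnr,jnu,jru,nqr] rk=5  ker:nru
∂1c = 0
c vs im∂2: residual ≠ 0 ⇒ not boundary

cycle:yes boundary:no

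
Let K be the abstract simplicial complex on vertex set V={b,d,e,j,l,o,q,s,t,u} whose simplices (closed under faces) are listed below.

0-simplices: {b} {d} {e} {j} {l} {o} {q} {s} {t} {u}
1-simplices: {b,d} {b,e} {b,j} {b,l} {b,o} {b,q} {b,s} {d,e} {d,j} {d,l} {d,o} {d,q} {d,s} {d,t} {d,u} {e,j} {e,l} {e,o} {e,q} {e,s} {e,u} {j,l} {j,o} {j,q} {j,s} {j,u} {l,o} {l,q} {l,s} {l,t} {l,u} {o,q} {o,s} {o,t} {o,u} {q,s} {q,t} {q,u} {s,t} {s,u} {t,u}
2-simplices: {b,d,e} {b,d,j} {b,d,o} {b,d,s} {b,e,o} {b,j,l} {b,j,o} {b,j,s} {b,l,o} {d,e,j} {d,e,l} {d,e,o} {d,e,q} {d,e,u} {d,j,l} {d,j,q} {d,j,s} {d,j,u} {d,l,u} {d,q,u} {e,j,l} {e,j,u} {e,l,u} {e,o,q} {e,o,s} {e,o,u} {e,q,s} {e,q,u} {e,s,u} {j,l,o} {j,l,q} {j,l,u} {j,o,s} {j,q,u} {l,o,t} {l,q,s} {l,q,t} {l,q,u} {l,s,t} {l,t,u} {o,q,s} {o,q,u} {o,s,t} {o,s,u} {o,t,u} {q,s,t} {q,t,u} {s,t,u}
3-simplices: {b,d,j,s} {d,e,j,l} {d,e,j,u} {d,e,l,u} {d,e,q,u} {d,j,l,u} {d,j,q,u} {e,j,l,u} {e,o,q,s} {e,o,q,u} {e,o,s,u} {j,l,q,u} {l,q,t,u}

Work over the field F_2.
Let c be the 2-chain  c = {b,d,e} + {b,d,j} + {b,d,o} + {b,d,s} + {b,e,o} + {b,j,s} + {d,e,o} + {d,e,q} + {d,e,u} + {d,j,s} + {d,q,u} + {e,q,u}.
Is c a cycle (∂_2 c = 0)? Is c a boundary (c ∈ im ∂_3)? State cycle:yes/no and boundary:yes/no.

n_0=10 n_1=41 n_2=48 n_3=13  [Z2]
∂1: piv[bd,be,bj,bl,bo,bq,bs,dt,du] rk=9  ker:de,dj,dl,do,dq,ds,ej,el,eo,eq,es,eu,jl,jo,jq,js,ju,lo,lq,ls,lt,lu,oq,os,ot,ou,qs,qt,qu,st,su,tu
∂2: piv[bde,bdj,bdo,bds,beo,bjl,bjo,bjs,blo,dej,del,deq,deu,djl,djq,dju,dlu,dqu,eoq,eos,eou,eqs,esu,jlq,jos,lot,lqs,lqt,lst,ltu] rk=30  ker:deo,djs,ejl,eju,elu,equ,jlo,jlu,jqu,lqu,oqs,oqu,ost,osu,otu,qst,qtu,stu
∂3: piv[bdjs,dejl,deju,delu,dequ,djlu,djqu,eoqs,eoqu,eosu,jlqu,lqtu] rk=12  ker:ejlu
∂2c = 0
c vs im∂3: residual ≠ 0 ⇒ not boundary

cycle:yes boundary:no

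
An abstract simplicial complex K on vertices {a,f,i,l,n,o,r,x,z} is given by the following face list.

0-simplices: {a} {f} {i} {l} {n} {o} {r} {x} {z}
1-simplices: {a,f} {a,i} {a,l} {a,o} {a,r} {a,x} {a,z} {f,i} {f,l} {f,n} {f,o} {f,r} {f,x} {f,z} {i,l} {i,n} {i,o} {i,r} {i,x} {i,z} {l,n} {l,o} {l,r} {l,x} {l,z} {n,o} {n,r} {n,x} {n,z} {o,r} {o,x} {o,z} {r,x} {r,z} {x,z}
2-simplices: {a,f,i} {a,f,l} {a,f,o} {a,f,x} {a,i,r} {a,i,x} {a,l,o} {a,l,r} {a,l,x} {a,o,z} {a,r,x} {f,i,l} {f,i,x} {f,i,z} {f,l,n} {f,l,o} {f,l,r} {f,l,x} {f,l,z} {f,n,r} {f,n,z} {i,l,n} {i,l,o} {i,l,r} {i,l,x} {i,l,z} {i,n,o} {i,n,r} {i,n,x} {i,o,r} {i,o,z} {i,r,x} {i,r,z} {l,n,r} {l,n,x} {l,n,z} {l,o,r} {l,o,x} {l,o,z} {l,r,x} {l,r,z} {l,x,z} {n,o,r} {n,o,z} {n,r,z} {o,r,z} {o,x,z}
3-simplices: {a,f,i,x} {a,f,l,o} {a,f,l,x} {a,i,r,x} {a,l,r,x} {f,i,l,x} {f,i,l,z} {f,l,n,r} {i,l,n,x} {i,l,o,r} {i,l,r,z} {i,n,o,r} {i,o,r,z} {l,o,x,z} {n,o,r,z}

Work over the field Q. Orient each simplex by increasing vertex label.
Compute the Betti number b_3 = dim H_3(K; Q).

n_0=9 n_1=35 n_2=47 n_3=15  [Q]
∂1: piv[af,ai,al,ao,ar,ax,az,fn] rk=8  ker:fi,fl,fo,fr,fx,fz,il,in,io,ir,ix,iz,ln,lo,lr,lx,lz,no,nr,nx,nz,or,ox,oz,rx,rz,xz
∂2: piv[afi,afl,afo,afx,air,aix,alo,alr,alx,aoz,arx,fil,fiz,fln,flr,flz,fnr,fnz,iln,ilo,ino,inx,ior,ioz,irz,lox,lxz] rk=27  ker:fix,flo,flx,ilr,ilx,ilz,inr,irx,lnr,lnx,lnz,lor,loz,lrx,lrz,nor,noz,nrz,orz,oxz
∂3: piv[afix,aflo,aflx,airx,alrx,filx,filz,flnr,ilnx,ilor,ilrz,inor,iorz,loxz,norz] rk=15
b_3=(15−15)−0=0

b_3=0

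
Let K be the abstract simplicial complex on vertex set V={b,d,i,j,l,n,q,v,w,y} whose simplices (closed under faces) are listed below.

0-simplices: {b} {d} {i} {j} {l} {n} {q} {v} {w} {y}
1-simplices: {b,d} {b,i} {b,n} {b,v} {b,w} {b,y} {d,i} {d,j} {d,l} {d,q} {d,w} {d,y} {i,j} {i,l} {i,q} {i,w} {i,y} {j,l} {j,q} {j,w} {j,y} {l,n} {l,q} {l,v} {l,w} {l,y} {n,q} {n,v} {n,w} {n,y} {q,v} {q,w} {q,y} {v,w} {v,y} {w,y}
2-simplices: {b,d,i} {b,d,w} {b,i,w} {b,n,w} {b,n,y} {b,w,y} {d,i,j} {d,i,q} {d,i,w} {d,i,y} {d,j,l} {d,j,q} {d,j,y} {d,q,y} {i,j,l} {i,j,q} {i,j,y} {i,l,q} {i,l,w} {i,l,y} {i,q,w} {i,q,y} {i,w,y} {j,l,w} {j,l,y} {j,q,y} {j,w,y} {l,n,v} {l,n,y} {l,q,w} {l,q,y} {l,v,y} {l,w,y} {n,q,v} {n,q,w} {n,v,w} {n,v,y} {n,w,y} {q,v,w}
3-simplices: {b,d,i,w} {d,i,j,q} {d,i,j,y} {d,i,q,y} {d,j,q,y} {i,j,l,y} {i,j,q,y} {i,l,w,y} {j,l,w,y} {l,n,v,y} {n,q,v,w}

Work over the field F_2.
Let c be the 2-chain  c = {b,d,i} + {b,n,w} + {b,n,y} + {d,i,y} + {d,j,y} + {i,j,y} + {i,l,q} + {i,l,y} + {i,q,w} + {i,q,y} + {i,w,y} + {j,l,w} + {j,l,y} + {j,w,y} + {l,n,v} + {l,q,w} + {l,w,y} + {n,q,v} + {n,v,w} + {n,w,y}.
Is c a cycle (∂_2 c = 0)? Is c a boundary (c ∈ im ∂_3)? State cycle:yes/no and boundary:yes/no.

n_0=10 n_1=36 n_2=39 n_3=11  [Z2]
∂1: piv[bd,bi,bn,bv,bw,by,dj,dl,dq] rk=9  ker:di,dw,dy,ij,il,iq,iw,iy,jl,jq,jw,jy,ln,lq,lv,lw,ly,nq,nv,nw,ny,qv,qw,qy,vw,vy,wy
∂2: piv[bdi,bdw,biw,bnw,bny,bwy,dij,diq,diy,djl,djq,djy,dqy,ijl,ilq,ilw,ily,iqw,iwy,jlw,lnv,lny,lvy,nqv,nqw,nvw] rk=26  ker:diw,ijq,ijy,iqy,jly,jqy,jwy,lqw,lqy,lwy,nvy,nwy,qvw
∂3: piv[bdiw,dijq,dijy,diqy,djqy,ijly,ilwy,jlwy,lnvy,nqvw] rk=10  ker:ijqy
∂2c = {b,d} + {b,i} + {b,w} + {b,y} + {d,j} + {i,j} + {i,q} + {i,y} + {l,n} + {l,v} + {l,w} + {l,y} + {n,q} + {n,v} + {n,w} + {q,v} + {q,y} + {v,w}

cycle:no boundary:no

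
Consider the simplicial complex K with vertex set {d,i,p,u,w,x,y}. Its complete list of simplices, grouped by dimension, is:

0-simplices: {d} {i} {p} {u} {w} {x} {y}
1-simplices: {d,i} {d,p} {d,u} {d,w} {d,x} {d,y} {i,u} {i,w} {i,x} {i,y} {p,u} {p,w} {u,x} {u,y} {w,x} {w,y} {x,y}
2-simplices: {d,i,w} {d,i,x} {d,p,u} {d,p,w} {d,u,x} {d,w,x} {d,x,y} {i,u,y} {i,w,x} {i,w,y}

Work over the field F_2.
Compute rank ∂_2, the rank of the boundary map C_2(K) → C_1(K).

n_0=7 n_1=17 n_2=10  [Z2]
∂1: piv[di,dp,du,dw,dx,dy] rk=6  ker:iu,iw,ix,iy,pu,pw,ux,uy,wx,wy,xy
∂2: piv[diw,dix,dpu,dpw,dux,dwx,dxy,iuy,iwy] rk=9  ker:iwx
rk∂_2=9

rank∂_2=9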